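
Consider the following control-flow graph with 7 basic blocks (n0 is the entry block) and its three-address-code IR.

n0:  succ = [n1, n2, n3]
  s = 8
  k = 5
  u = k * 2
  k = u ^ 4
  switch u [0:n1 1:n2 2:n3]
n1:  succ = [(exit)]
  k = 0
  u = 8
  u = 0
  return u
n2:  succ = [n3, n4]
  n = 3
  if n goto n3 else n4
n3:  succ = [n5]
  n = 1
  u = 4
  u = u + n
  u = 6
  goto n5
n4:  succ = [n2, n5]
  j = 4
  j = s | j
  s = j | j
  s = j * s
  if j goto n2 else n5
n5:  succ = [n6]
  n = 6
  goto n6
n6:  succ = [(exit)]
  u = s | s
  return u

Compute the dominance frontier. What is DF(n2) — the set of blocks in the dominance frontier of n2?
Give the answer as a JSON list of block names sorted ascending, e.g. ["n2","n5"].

Answer: ["n2", "n3", "n5"]

Derivation:
idom tree: n1←n0 n2←n0 n3←n0 n4←n2 n5←n0 n6←n5
Join-block Dom:
  n2: preds {n0,n4}: {n0} ∩ {n0,n2,n4} = {n0}; idom=n0
  n3: preds {n0,n2}: {n0} ∩ {n0,n2} = {n0}; idom=n0
  n5: preds {n3,n4}: {n0,n3} ∩ {n0,n2,n4} = {n0}; idom=n0

DF derivation:
  join n2 pred n0: · stop@n0
  join n2 pred n4: n4→n2 stop@n0
  join n3 pred n0: · stop@n0
  join n3 pred n2: n2 stop@n0
  join n5 pred n3: n3 stop@n0
  join n5 pred n4: n4→n2 stop@n0
  n0 → ∅
  n1 → ∅
  n2 → {n2,n3,n5}
  n3 → {n5}
  n4 → {n2,n5}
  n5 → ∅
  n6 → ∅

DF(n2) = ["n2", "n3", "n5"]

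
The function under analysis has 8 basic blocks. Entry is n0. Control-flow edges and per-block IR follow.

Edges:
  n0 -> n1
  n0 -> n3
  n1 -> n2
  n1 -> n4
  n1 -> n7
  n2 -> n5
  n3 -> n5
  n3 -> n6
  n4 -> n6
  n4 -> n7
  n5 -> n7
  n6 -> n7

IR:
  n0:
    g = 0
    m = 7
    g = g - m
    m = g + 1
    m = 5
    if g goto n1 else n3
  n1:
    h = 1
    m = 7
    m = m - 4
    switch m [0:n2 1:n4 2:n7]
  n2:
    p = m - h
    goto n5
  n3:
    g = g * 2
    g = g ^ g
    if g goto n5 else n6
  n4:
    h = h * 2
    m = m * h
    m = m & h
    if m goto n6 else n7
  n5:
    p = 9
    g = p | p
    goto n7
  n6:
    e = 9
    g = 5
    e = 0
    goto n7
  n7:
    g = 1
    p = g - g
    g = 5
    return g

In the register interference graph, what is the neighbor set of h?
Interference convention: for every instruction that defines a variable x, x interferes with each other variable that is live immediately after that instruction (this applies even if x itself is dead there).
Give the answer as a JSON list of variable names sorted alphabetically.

Block summaries:
  n0: def={g,m} ue=∅
  n1: def={h,m} ue=∅
  n2: def={p} ue={h,m}
  n3: def={g} ue={g}
  n4: def={h,m} ue={h,m}
  n5: def={g,p} ue=∅
  n6: def={e,g} ue=∅
  n7: def={g,p} ue=∅

Live sets:
  n0: in=∅ out={g}
  n1: in=∅ out={h,m}
  n2: in={h,m} out=∅
  n3: in={g} out=∅
  n4: in={h,m} out=∅
  n5: in=∅ out=∅
  n6: in=∅ out=∅
  n7: in=∅ out=∅

Interference:
  e↔∅
  g↔{m}
  h↔{m}
  m↔{g,h}
  p↔∅

N(h) = ["m"]

Answer: ["m"]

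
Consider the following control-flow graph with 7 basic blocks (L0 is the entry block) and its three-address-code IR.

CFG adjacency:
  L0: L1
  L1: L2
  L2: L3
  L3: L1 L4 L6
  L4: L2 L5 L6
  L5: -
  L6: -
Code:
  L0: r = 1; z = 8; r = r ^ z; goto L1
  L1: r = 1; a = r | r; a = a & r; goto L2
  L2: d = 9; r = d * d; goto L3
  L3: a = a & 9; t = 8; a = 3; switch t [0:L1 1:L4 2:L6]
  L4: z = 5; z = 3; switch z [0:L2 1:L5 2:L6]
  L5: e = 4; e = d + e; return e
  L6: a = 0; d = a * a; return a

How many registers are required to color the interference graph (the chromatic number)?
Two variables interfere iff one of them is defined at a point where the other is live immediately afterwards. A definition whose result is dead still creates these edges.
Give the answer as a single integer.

Answer: 4

Working:
Per-block:
  L0: {r,z} / ∅
  L1: {a,r} / ∅
  L2: {d,r} / ∅
  L3: {a,t} / {a}
  L4: {z} / ∅
  L5: {e} / {d}
  L6: {a,d} / ∅

Liveness:
  live L0: ∅→∅
  live L1: ∅→{a}
  live L2: {a}→{a,d}
  live L3: {a,d}→{a,d}
  live L4: {a,d}→{a,d}
  live L5: {d}→∅
  live L6: ∅→∅

Interference:
  a — {d,r,t,z}
  d — {a,e,r,t,z}
  e — {d}
  r — {a,d,z}
  t — {a,d}
  z — {a,d,r}

Colouring:
  {a,d,r,z} pairwise interfere (4-clique) ⇒ χ ≥ 4
  4-colouring: c0={d}  c1={a,e}  c2={r,t}  c3={z}
  χ = 4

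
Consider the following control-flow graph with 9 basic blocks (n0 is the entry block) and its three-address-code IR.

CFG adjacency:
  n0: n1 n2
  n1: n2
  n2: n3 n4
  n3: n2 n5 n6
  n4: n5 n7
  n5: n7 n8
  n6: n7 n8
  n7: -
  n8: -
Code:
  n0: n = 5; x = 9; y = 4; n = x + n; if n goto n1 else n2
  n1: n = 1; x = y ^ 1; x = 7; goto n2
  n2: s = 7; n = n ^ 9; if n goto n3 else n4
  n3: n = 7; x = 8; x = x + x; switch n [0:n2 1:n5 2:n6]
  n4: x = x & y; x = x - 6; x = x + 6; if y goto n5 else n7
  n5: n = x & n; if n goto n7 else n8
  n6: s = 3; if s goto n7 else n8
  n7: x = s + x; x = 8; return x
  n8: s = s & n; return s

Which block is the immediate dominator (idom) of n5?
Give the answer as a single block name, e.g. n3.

idom tree: n1←n0 n2←n0 n3←n2 n4←n2 n5←n2 n6←n3 n7←n2 n8←n2
Dom at joins:
  n2: preds {n0,n1,n3}: {n0} ∩ {n0,n1} ∩ {n0,n2,n3} = {n0}; idom=n0
  n5: preds {n3,n4}: {n0,n2,n3} ∩ {n0,n2,n4} = {n0,n2}; idom=n2
  n7: preds {n4,n5,n6}: {n0,n2,n4} ∩ {n0,n2,n5} ∩ {n0,n2,n3,n6} = {n0,n2}; idom=n2
  n8: preds {n5,n6}: {n0,n2,n5} ∩ {n0,n2,n3,n6} = {n0,n2}; idom=n2

idom(n5) = n2

Answer: n2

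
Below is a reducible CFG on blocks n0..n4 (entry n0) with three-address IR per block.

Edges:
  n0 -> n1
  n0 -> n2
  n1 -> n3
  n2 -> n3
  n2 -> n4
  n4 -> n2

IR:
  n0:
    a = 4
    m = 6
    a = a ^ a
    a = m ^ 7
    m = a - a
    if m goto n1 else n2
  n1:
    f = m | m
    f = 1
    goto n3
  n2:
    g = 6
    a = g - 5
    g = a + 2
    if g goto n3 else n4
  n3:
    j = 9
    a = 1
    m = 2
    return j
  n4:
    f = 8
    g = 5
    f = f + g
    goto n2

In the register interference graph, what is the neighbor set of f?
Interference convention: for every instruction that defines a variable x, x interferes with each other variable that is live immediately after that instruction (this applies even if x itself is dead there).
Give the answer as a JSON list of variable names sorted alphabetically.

def/use:
  n0: {a,m} / ∅
  n1: {f} / {m}
  n2: {a,g} / ∅
  n3: {a,j,m} / ∅
  n4: {f,g} / ∅

Live sets:
  n0 li=∅ lo={m}
  n1 li={m} lo=∅
  n2 li=∅ lo=∅
  n3 li=∅ lo=∅
  n4 li=∅ lo=∅

Interfere edges:
  a — {j,m}
  f — {g}
  g — {f}
  j — {a,m}
  m — {a,j}

N(f) = ["g"]

Answer: ["g"]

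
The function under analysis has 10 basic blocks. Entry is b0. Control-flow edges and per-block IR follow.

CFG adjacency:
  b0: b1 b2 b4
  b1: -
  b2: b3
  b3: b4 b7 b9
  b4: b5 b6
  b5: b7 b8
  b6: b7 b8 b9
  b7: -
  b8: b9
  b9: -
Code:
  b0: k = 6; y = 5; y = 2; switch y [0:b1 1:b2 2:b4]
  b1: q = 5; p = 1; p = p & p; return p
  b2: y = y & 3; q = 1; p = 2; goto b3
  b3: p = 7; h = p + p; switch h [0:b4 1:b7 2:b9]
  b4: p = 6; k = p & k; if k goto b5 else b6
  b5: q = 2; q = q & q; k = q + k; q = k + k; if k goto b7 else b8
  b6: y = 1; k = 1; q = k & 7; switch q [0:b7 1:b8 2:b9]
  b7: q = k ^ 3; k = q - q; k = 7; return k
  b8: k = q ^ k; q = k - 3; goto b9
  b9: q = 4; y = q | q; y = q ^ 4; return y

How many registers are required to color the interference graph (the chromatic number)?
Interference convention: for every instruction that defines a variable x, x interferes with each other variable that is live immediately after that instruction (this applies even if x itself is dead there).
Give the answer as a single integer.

Answer: 3

Analysis:
Per-block:
  b0: def={k,y} ue=∅
  b1: def={p,q} ue=∅
  b2: def={p,q,y} ue={y}
  b3: def={h,p} ue=∅
  b4: def={k,p} ue={k}
  b5: def={k,q} ue={k}
  b6: def={k,q,y} ue=∅
  b7: def={k,q} ue={k}
  b8: def={k,q} ue={k,q}
  b9: def={q,y} ue=∅

Liveness:
  b0: in=∅ out={k,y}
  b1: in=∅ out=∅
  b2: in={k,y} out={k}
  b3: in={k} out={k}
  b4: in={k} out={k}
  b5: in={k} out={k,q}
  b6: in=∅ out={k,q}
  b7: in={k} out=∅
  b8: in={k,q} out=∅
  b9: in=∅ out=∅

Interfere edges:
  h↔{k}
  k↔{h,p,q,y}
  p↔{k}
  q↔{k,y}
  y↔{k,q}

Colouring:
  {k,q,y} pairwise interfere (3-clique) ⇒ χ ≥ 3
  3-colouring: c0={k}  c1={h,p,q}  c2={y}
  χ = 3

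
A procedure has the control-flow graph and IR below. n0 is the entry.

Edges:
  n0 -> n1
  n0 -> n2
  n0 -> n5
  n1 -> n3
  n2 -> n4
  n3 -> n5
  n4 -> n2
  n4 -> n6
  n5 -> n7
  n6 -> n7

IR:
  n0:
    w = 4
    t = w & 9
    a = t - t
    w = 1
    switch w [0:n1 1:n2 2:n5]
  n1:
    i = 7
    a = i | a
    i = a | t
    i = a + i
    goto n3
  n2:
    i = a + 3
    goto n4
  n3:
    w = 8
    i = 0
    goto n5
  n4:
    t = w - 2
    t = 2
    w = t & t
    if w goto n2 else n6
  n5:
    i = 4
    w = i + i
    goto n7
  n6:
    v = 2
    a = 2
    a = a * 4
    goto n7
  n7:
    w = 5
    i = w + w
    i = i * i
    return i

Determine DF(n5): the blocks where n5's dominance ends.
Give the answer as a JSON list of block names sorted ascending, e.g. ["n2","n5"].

Answer: ["n7"]

Derivation:
idom tree: n1←n0 n2←n0 n3←n1 n4←n2 n5←n0 n6←n4 n7←n0
Dom∩ at merges:
  n2: preds {n0,n4}: {n0} ∩ {n0,n2,n4} = {n0}; idom=n0
  n5: preds {n0,n3}: {n0} ∩ {n0,n1,n3} = {n0}; idom=n0
  n7: preds {n5,n6}: {n0,n5} ∩ {n0,n2,n4,n6} = {n0}; idom=n0

DF walk-up:
  join n2 pred n0: · stop@n0
  join n2 pred n4: n4→n2 stop@n0
  join n5 pred n0: · stop@n0
  join n5 pred n3: n3→n1 stop@n0
  join n7 pred n5: n5 stop@n0
  join n7 pred n6: n6→n4→n2 stop@n0
  n0: DF=∅
  n1: DF={n5}
  n2: DF={n2,n7}
  n3: DF={n5}
  n4: DF={n2,n7}
  n5: DF={n7}
  n6: DF={n7}
  n7: DF=∅

DF(n5) = ["n7"]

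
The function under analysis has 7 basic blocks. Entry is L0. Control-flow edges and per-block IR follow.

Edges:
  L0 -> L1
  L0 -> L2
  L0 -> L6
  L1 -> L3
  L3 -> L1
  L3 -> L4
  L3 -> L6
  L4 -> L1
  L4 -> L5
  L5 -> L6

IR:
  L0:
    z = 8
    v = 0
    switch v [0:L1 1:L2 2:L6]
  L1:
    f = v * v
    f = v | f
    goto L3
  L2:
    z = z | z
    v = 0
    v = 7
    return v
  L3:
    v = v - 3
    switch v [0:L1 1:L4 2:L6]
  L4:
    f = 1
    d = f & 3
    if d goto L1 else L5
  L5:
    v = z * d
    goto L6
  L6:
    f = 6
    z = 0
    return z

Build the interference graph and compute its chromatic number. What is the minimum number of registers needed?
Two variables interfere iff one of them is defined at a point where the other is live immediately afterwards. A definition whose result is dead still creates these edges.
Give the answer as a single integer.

Per-block:
  L0: {v,z} / ∅
  L1: {f} / {v}
  L2: {v,z} / {z}
  L3: {v} / {v}
  L4: {d,f} / ∅
  L5: {v} / {d,z}
  L6: {f,z} / ∅

Backward fixpoint:
  L0 li=∅ lo={v,z}
  L1 li={v,z} lo={v,z}
  L2 li={z} lo=∅
  L3 li={v,z} lo={v,z}
  L4 li={v,z} lo={d,v,z}
  L5 li={d,z} lo=∅
  L6 li=∅ lo=∅

Interfere edges:
  d↔{v,z}
  f↔{v,z}
  v↔{d,f,z}
  z↔{d,f,v}

Chromatic number:
  lower bound: {d,v,z} mutually conflict ⇒ χ ≥ 3
  assign d→r2 f→r2 v→r0 z→r1 — no edge inside a register ⇒ χ ≤ 3
  χ = 3

Answer: 3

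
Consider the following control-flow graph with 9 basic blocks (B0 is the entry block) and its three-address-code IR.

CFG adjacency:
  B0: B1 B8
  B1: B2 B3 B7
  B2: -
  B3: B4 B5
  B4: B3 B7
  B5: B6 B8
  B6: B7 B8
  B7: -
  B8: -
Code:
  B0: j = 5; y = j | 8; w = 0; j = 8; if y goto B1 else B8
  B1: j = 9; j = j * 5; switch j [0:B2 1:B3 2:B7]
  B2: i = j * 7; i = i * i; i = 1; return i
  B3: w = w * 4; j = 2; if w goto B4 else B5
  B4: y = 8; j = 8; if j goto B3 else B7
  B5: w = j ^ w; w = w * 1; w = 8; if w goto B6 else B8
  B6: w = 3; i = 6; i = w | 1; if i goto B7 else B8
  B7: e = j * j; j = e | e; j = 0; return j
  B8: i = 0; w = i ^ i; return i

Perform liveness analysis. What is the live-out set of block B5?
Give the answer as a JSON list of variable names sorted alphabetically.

Answer: ["j"]

Derivation:
def/use:
  B0: {j,w,y} / ∅
  B1: {j} / ∅
  B2: {i} / {j}
  B3: {j,w} / {w}
  B4: {j,y} / ∅
  B5: {w} / {j,w}
  B6: {i,w} / ∅
  B7: {e,j} / {j}
  B8: {i,w} / ∅

Live sets:
  B0: in=∅ out={w}
  B1: in={w} out={j,w}
  B2: in={j} out=∅
  B3: in={w} out={j,w}
  B4: in={w} out={j,w}
  B5: in={j,w} out={j}
  B6: in={j} out={j}
  B7: in={j} out=∅
  B8: in=∅ out=∅

live-out(B5) = ["j"]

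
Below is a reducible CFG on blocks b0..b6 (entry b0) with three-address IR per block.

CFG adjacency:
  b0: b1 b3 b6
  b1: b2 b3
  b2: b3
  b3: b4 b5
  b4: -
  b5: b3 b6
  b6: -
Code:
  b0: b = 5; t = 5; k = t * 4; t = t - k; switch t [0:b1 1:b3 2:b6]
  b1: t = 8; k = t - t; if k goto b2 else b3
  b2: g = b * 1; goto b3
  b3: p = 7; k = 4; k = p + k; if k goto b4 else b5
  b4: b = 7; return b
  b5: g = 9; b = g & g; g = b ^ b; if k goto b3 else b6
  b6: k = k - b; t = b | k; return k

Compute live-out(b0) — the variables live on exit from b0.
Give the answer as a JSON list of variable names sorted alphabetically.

Answer: ["b", "k"]

Analysis:
Block summaries:
  b0 def {b,k,t} use ∅
  b1 def {k,t} use ∅
  b2 def {g} use {b}
  b3 def {k,p} use ∅
  b4 def {b} use ∅
  b5 def {b,g} use {k}
  b6 def {k,t} use {b,k}

Backward fixpoint:
  b0: in=∅ out={b,k}
  b1: in={b} out={b}
  b2: in={b} out=∅
  b3: in=∅ out={k}
  b4: in=∅ out=∅
  b5: in={k} out={b,k}
  b6: in={b,k} out=∅

live-out(b0) = ["b", "k"]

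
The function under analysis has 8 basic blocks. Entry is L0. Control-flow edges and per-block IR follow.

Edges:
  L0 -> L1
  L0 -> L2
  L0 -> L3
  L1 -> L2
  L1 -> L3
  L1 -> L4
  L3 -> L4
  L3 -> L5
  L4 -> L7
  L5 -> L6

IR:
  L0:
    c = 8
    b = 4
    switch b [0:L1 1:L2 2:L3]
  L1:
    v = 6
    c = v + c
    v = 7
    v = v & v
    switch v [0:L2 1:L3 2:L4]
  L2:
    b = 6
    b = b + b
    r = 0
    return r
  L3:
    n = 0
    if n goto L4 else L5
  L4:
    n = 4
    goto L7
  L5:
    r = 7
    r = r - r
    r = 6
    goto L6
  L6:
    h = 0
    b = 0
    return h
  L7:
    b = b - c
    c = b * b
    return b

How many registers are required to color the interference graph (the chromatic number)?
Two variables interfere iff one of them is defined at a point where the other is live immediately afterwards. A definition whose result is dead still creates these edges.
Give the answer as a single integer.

Per-block:
  L0: def={b,c} ue=∅
  L1: def={c,v} ue={c}
  L2: def={b,r} ue=∅
  L3: def={n} ue=∅
  L4: def={n} ue=∅
  L5: def={r} ue=∅
  L6: def={b,h} ue=∅
  L7: def={b,c} ue={b,c}

Liveness:
  L0: in=∅ out={b,c}
  L1: in={b,c} out={b,c}
  L2: in=∅ out=∅
  L3: in={b,c} out={b,c}
  L4: in={b,c} out={b,c}
  L5: in=∅ out=∅
  L6: in=∅ out=∅
  L7: in={b,c} out=∅

Interfere edges:
  b — {c,h,n,v}
  c — {b,n,v}
  h — {b}
  n — {b,c}
  r — ∅
  v — {b,c}

Colouring:
  lower bound: {b,c,n} mutually conflict ⇒ χ ≥ 3
  assign b→R0 c→R1 h→R1 n→R2 r→R0 v→R2 — no edge inside a register ⇒ χ ≤ 3
  χ = 3

Answer: 3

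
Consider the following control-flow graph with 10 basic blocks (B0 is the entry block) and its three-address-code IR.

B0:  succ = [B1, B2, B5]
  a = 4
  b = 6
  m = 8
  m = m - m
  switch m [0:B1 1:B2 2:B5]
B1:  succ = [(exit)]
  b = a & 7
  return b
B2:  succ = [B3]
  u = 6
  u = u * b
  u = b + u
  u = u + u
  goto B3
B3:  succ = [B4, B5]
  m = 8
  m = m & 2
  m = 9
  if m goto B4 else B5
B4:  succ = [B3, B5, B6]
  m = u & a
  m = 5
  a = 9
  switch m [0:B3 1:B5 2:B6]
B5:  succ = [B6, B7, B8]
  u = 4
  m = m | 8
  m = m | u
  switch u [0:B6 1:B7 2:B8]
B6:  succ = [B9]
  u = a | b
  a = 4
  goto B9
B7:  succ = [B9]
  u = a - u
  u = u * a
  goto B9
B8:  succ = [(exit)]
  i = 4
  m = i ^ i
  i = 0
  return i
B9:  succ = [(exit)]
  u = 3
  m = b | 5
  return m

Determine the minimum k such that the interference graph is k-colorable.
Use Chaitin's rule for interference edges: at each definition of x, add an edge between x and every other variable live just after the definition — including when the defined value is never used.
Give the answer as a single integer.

Answer: 4

Working:
Block summaries:
  B0: {a,b,m} / ∅
  B1: {b} / {a}
  B2: {u} / {b}
  B3: {m} / ∅
  B4: {a,m} / {a,u}
  B5: {m,u} / {m}
  B6: {a,u} / {a,b}
  B7: {u} / {a,u}
  B8: {i,m} / ∅
  B9: {m,u} / {b}

Liveness:
  B0: in=∅ out={a,b,m}
  B1: in={a} out=∅
  B2: in={a,b} out={a,b,u}
  B3: in={a,b,u} out={a,b,m,u}
  B4: in={a,b,u} out={a,b,m,u}
  B5: in={a,b,m} out={a,b,u}
  B6: in={a,b} out={b}
  B7: in={a,b,u} out={b}
  B8: in=∅ out=∅
  B9: in={b} out=∅

Interference:
  a↔{b,m,u}
  b↔{a,m,u}
  i↔∅
  m↔{a,b,u}
  u↔{a,b,m}

Colouring:
  clique {a,b,m,u} ⇒ need ≥ 4
  4-colouring: R0={a,i}  R1={b}  R2={m}  R3={u}
  χ = 4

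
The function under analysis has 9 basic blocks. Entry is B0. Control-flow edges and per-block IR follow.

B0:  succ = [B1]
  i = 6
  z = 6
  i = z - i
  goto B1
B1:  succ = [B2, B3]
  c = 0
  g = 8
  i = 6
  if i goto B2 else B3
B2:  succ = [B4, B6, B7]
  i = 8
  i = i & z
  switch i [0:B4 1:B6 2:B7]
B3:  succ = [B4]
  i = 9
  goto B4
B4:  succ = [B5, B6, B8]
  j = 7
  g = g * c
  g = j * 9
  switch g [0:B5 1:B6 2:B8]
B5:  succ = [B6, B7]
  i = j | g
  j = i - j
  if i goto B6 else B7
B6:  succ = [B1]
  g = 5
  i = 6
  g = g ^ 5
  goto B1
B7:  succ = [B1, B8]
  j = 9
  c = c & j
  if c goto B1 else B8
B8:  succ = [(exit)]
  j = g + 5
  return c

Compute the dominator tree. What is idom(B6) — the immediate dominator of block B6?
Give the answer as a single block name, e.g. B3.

Answer: B1

Working:
idom tree: B1←B0 B2←B1 B3←B1 B4←B1 B5←B4 B6←B1 B7←B1 B8←B1
Dom∩ at merges:
  B1: preds {B0,B6,B7}: {B0} ∩ {B0,B1,B6} ∩ {B0,B1,B7} = {B0}; idom=B0
  B4: preds {B2,B3}: {B0,B1,B2} ∩ {B0,B1,B3} = {B0,B1}; idom=B1
  B6: preds {B2,B4,B5}: {B0,B1,B2} ∩ {B0,B1,B4} ∩ {B0,B1,B4,B5} = {B0,B1}; idom=B1
  B7: preds {B2,B5}: {B0,B1,B2} ∩ {B0,B1,B4,B5} = {B0,B1}; idom=B1
  B8: preds {B4,B7}: {B0,B1,B4} ∩ {B0,B1,B7} = {B0,B1}; idom=B1

idom(B6) = B1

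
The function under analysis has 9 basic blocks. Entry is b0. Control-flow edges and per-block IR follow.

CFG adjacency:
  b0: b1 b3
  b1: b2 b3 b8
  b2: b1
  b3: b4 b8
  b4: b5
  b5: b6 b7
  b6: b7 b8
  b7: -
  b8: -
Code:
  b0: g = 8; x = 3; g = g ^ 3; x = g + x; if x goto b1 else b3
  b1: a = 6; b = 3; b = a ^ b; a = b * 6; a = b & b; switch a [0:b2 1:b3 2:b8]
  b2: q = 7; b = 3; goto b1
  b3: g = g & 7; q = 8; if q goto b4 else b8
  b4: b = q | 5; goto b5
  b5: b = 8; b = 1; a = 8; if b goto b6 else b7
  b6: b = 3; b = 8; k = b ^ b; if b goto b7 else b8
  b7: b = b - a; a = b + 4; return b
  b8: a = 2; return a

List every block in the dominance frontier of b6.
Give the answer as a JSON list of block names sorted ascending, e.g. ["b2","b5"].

idom tree: b1←b0 b2←b1 b3←b0 b4←b3 b5←b4 b6←b5 b7←b5 b8←b0
Join-block Dom:
  b1: preds {b0,b2}: {b0} ∩ {b0,b1,b2} = {b0}; idom=b0
  b3: preds {b0,b1}: {b0} ∩ {b0,b1} = {b0}; idom=b0
  b7: preds {b5,b6}: {b0,b3,b4,b5} ∩ {b0,b3,b4,b5,b6} = {b0,b3,b4,b5}; idom=b5
  b8: preds {b1,b3,b6}: {b0,b1} ∩ {b0,b3} ∩ {b0,b3,b4,b5,b6} = {b0}; idom=b0

Frontier:
  b1←b0: walk · to b0
  b1←b2: walk b2→b1 to b0
  b3←b0: walk · to b0
  b3←b1: walk b1 to b0
  b7←b5: walk · to b5
  b7←b6: walk b6 to b5
  b8←b1: walk b1 to b0
  b8←b3: walk b3 to b0
  b8←b6: walk b6→b5→b4→b3 to b0
  b0: DF=∅
  b1: DF={b1,b3,b8}
  b2: DF={b1}
  b3: DF={b8}
  b4: DF={b8}
  b5: DF={b8}
  b6: DF={b7,b8}
  b7: DF=∅
  b8: DF=∅

DF(b6) = ["b7", "b8"]

Answer: ["b7", "b8"]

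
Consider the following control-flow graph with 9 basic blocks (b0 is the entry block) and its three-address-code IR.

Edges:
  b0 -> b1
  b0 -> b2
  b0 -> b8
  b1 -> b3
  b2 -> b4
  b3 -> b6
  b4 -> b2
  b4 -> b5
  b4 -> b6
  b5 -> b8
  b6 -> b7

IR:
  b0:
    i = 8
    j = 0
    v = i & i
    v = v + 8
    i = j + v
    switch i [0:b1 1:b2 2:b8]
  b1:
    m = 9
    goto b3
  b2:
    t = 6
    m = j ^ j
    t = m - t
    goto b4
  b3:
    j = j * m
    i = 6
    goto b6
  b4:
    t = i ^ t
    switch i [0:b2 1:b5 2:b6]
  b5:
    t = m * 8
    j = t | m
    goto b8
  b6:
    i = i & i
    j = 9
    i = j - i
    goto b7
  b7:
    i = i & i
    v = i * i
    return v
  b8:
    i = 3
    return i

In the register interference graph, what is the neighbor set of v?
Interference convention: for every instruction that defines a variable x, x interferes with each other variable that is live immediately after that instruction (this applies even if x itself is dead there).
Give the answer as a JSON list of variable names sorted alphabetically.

Answer: ["j"]

Working:
Per-block:
  b0: def={i,j,v} ue=∅
  b1: def={m} ue=∅
  b2: def={m,t} ue={j}
  b3: def={i,j} ue={j,m}
  b4: def={t} ue={i,t}
  b5: def={j,t} ue={m}
  b6: def={i,j} ue={i}
  b7: def={i,v} ue={i}
  b8: def={i} ue=∅

Live sets:
  live b0: ∅→{i,j}
  live b1: {j}→{j,m}
  live b2: {i,j}→{i,j,m,t}
  live b3: {j,m}→{i}
  live b4: {i,j,m,t}→{i,j,m}
  live b5: {m}→∅
  live b6: {i}→{i}
  live b7: {i}→∅
  live b8: ∅→∅

Interference:
  i: {j,m,t}
  j: {i,m,t,v}
  m: {i,j,t}
  t: {i,j,m}
  v: {j}

N(v) = ["j"]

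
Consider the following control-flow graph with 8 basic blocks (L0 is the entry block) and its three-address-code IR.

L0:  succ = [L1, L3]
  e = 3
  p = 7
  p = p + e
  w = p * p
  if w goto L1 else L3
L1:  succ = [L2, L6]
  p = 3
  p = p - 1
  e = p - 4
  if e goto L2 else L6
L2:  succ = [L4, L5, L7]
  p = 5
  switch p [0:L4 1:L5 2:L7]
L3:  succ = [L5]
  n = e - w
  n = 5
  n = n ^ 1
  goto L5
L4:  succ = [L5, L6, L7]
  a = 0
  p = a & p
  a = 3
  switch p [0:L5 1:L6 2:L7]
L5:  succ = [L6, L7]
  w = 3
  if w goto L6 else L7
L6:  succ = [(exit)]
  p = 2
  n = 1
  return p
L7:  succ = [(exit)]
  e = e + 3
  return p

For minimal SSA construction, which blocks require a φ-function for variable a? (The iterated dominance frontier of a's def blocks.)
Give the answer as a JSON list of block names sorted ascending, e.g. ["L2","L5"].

idom tree: L1←L0 L2←L1 L3←L0 L4←L2 L5←L0 L6←L0 L7←L0
Dom at joins:
  L5: preds {L2,L3,L4}: {L0,L1,L2} ∩ {L0,L3} ∩ {L0,L1,L2,L4} = {L0}; idom=L0
  L6: preds {L1,L4,L5}: {L0,L1} ∩ {L0,L1,L2,L4} ∩ {L0,L5} = {L0}; idom=L0
  L7: preds {L2,L4,L5}: {L0,L1,L2} ∩ {L0,L1,L2,L4} ∩ {L0,L5} = {L0}; idom=L0

DF walk-up:
  L5←L2: walk L2→L1 to L0
  L5←L3: walk L3 to L0
  L5←L4: walk L4→L2→L1 to L0
  L6←L1: walk L1 to L0
  L6←L4: walk L4→L2→L1 to L0
  L6←L5: walk L5 to L0
  L7←L2: walk L2→L1 to L0
  L7←L4: walk L4→L2→L1 to L0
  L7←L5: walk L5 to L0
  DF(L0)=∅
  DF(L1)={L5,L6,L7}
  DF(L2)={L5,L6,L7}
  DF(L3)={L5}
  DF(L4)={L5,L6,L7}
  DF(L5)={L6,L7}
  DF(L6)=∅
  DF(L7)=∅

φ for a: defs {L4}
  DF⁺ = {L5,L6,L7}

Answer: ["L5", "L6", "L7"]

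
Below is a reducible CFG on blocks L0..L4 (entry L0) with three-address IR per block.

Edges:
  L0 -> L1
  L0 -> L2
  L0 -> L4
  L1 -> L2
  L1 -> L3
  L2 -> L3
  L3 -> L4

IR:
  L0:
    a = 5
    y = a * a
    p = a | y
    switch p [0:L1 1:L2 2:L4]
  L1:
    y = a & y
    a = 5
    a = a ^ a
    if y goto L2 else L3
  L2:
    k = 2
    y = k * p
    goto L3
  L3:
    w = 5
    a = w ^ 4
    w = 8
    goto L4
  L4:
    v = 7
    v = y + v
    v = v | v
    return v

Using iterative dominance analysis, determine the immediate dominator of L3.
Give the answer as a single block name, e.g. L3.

Answer: L0

Analysis:
idom tree: L1←L0 L2←L0 L3←L0 L4←L0
Dom at joins:
  L2: preds {L0,L1}: {L0} ∩ {L0,L1} = {L0}; idom=L0
  L3: preds {L1,L2}: {L0,L1} ∩ {L0,L2} = {L0}; idom=L0
  L4: preds {L0,L3}: {L0} ∩ {L0,L3} = {L0}; idom=L0

idom(L3) = L0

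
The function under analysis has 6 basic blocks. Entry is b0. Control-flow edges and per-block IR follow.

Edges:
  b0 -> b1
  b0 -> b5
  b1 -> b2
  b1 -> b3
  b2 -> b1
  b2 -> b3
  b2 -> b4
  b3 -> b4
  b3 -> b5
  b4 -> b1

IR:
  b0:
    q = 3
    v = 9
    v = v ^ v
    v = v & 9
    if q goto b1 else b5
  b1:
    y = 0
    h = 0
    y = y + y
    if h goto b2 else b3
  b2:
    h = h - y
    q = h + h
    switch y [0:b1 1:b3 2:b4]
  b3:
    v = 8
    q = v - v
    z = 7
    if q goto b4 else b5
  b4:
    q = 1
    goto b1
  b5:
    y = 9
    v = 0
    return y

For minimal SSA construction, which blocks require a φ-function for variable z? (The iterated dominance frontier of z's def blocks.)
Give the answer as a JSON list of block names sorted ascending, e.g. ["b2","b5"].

Answer: ["b1", "b4", "b5"]

Analysis:
idom tree: b1←b0 b2←b1 b3←b1 b4←b1 b5←b0
Dom at joins:
  b1: preds {b0,b2,b4}: {b0} ∩ {b0,b1,b2} ∩ {b0,b1,b4} = {b0}; idom=b0
  b3: preds {b1,b2}: {b0,b1} ∩ {b0,b1,b2} = {b0,b1}; idom=b1
  b4: preds {b2,b3}: {b0,b1,b2} ∩ {b0,b1,b3} = {b0,b1}; idom=b1
  b5: preds {b0,b3}: {b0} ∩ {b0,b1,b3} = {b0}; idom=b0

DF derivation:
  b1←b0: walk · to b0
  b1←b2: walk b2→b1 to b0
  b1←b4: walk b4→b1 to b0
  b3←b1: walk · to b1
  b3←b2: walk b2 to b1
  b4←b2: walk b2 to b1
  b4←b3: walk b3 to b1
  b5←b0: walk · to b0
  b5←b3: walk b3→b1 to b0
  DF(b0)=∅
  DF(b1)={b1,b5}
  DF(b2)={b1,b3,b4}
  DF(b3)={b4,b5}
  DF(b4)={b1}
  DF(b5)=∅

φ for z: defs {b3}
  DF⁺ = {b1,b4,b5}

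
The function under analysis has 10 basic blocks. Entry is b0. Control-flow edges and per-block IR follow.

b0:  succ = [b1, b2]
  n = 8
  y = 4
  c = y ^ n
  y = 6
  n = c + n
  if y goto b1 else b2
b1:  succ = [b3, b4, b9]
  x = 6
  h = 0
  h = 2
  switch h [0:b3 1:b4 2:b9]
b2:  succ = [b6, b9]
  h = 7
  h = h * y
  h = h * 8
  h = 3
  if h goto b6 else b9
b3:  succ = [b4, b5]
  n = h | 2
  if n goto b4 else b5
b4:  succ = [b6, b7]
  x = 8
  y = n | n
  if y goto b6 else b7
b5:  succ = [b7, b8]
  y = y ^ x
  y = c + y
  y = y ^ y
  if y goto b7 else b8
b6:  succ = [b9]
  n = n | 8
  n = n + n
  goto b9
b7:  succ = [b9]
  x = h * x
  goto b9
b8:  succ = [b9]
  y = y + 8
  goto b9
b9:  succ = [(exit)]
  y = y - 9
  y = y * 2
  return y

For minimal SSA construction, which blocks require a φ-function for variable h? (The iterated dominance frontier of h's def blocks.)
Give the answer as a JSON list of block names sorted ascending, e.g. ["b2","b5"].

idom tree: b1←b0 b2←b0 b3←b1 b4←b1 b5←b3 b6←b0 b7←b1 b8←b5 b9←b0
Join-block Dom:
  b4: preds {b1,b3}: {b0,b1} ∩ {b0,b1,b3} = {b0,b1}; idom=b1
  b6: preds {b2,b4}: {b0,b2} ∩ {b0,b1,b4} = {b0}; idom=b0
  b7: preds {b4,b5}: {b0,b1,b4} ∩ {b0,b1,b3,b5} = {b0,b1}; idom=b1
  b9: preds {b1,b2,b6,b7,b8}: {b0,b1} ∩ {b0,b2} ∩ {b0,b6} ∩ {b0,b1,b7} ∩ {b0,b1,b3,b5,b8} = {b0}; idom=b0

Frontier:
  join b4 pred b1: · stop@b1
  join b4 pred b3: b3 stop@b1
  join b6 pred b2: b2 stop@b0
  join b6 pred b4: b4→b1 stop@b0
  join b7 pred b4: b4 stop@b1
  join b7 pred b5: b5→b3 stop@b1
  join b9 pred b1: b1 stop@b0
  join b9 pred b2: b2 stop@b0
  join b9 pred b6: b6 stop@b0
  join b9 pred b7: b7→b1 stop@b0
  join b9 pred b8: b8→b5→b3→b1 stop@b0
  b0: DF=∅
  b1: DF={b6,b9}
  b2: DF={b6,b9}
  b3: DF={b4,b7,b9}
  b4: DF={b6,b7}
  b5: DF={b7,b9}
  b6: DF={b9}
  b7: DF={b9}
  b8: DF={b9}
  b9: DF=∅

φ for h: defs {b1,b2}
  DF⁺ = {b6,b9}

Answer: ["b6", "b9"]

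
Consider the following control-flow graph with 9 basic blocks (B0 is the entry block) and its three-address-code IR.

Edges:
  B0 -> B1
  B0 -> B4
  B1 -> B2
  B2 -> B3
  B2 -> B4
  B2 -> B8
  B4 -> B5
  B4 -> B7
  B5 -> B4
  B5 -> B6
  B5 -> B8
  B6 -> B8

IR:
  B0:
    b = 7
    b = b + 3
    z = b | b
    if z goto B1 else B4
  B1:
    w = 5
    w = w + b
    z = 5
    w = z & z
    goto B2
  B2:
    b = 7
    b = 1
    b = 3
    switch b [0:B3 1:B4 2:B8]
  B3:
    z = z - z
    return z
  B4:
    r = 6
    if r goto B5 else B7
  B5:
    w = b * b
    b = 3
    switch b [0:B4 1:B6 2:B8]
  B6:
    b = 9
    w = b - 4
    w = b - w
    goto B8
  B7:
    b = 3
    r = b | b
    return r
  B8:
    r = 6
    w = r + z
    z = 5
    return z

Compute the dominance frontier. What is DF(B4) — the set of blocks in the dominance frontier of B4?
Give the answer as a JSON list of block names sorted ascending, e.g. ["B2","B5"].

Answer: ["B4", "B8"]

Analysis:
idom tree: B1←B0 B2←B1 B3←B2 B4←B0 B5←B4 B6←B5 B7←B4 B8←B0
Join-block Dom:
  B4: preds {B0,B2,B5}: {B0} ∩ {B0,B1,B2} ∩ {B0,B4,B5} = {B0}; idom=B0
  B8: preds {B2,B5,B6}: {B0,B1,B2} ∩ {B0,B4,B5} ∩ {B0,B4,B5,B6} = {B0}; idom=B0

DF derivation:
  B4←B0: walk · to B0
  B4←B2: walk B2→B1 to B0
  B4←B5: walk B5→B4 to B0
  B8←B2: walk B2→B1 to B0
  B8←B5: walk B5→B4 to B0
  B8←B6: walk B6→B5→B4 to B0
  B0: DF=∅
  B1: DF={B4,B8}
  B2: DF={B4,B8}
  B3: DF=∅
  B4: DF={B4,B8}
  B5: DF={B4,B8}
  B6: DF={B8}
  B7: DF=∅
  B8: DF=∅

DF(B4) = ["B4", "B8"]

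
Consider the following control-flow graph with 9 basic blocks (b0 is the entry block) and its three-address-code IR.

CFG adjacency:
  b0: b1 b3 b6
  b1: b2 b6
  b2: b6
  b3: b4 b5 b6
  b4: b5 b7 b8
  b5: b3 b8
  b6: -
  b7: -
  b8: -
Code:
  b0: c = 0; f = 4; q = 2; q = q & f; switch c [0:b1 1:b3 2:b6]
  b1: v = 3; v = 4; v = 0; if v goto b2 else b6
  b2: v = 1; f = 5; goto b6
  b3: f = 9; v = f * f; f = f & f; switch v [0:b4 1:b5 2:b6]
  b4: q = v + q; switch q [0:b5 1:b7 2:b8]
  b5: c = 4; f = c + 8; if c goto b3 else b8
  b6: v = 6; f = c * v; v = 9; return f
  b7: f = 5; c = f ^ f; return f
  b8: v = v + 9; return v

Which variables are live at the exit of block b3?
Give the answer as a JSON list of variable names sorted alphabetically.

def/use:
  b0 def {c,f,q} use ∅
  b1 def {v} use ∅
  b2 def {f,v} use ∅
  b3 def {f,v} use ∅
  b4 def {q} use {q,v}
  b5 def {c,f} use ∅
  b6 def {f,v} use {c}
  b7 def {c,f} use ∅
  b8 def {v} use {v}

Liveness:
  b0 li=∅ lo={c,q}
  b1 li={c} lo={c}
  b2 li={c} lo={c}
  b3 li={c,q} lo={c,q,v}
  b4 li={q,v} lo={q,v}
  b5 li={q,v} lo={c,q,v}
  b6 li={c} lo=∅
  b7 li=∅ lo=∅
  b8 li={v} lo=∅

live-out(b3) = ["c", "q", "v"]

Answer: ["c", "q", "v"]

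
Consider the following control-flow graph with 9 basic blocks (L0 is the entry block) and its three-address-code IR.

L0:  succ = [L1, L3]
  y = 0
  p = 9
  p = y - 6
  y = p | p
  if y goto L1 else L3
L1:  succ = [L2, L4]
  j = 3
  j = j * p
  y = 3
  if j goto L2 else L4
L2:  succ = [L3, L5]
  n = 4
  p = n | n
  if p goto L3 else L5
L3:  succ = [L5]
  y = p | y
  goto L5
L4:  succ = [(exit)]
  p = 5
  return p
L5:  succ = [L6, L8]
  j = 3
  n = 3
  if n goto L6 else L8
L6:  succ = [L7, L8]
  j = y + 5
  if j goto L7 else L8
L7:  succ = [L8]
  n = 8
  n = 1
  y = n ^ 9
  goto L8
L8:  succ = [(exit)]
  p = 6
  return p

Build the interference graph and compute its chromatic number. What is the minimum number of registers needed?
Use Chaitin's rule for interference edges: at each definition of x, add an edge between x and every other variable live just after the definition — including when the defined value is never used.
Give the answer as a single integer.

def/use:
  L0: def={p,y} ue=∅
  L1: def={j,y} ue={p}
  L2: def={n,p} ue=∅
  L3: def={y} ue={p,y}
  L4: def={p} ue=∅
  L5: def={j,n} ue=∅
  L6: def={j} ue={y}
  L7: def={n,y} ue=∅
  L8: def={p} ue=∅

Liveness:
  L0: in=∅ out={p,y}
  L1: in={p} out={y}
  L2: in={y} out={p,y}
  L3: in={p,y} out={y}
  L4: in=∅ out=∅
  L5: in={y} out={y}
  L6: in={y} out=∅
  L7: in=∅ out=∅
  L8: in=∅ out=∅

Interference:
  j: {p,y}
  n: {y}
  p: {j,y}
  y: {j,n,p}

Colouring:
  {j,p,y} pairwise interfere (3-clique) ⇒ χ ≥ 3
  3-colouring: c0={y}  c1={j,n}  c2={p}
  χ = 3

Answer: 3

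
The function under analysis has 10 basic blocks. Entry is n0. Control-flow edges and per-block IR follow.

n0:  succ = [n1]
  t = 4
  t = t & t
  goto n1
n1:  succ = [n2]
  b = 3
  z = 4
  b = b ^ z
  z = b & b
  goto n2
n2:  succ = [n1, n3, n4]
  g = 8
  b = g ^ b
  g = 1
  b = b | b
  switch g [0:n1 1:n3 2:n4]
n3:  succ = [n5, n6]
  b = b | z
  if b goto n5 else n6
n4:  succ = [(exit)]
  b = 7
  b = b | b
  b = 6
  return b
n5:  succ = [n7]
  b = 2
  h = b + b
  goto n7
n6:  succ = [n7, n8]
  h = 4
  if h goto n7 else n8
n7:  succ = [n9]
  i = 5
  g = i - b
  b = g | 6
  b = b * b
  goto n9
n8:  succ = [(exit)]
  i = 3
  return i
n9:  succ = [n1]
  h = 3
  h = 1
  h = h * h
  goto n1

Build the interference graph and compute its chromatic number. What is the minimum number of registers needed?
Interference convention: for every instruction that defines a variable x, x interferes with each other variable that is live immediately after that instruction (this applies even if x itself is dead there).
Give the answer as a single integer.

Block summaries:
  n0: {t} / ∅
  n1: {b,z} / ∅
  n2: {b,g} / {b}
  n3: {b} / {b,z}
  n4: {b} / ∅
  n5: {b,h} / ∅
  n6: {h} / ∅
  n7: {b,g,i} / {b}
  n8: {i} / ∅
  n9: {h} / ∅

Live sets:
  n0 li=∅ lo=∅
  n1 li=∅ lo={b,z}
  n2 li={b,z} lo={b,z}
  n3 li={b,z} lo={b}
  n4 li=∅ lo=∅
  n5 li=∅ lo={b}
  n6 li={b} lo={b}
  n7 li={b} lo=∅
  n8 li=∅ lo=∅
  n9 li=∅ lo=∅

Interfere edges:
  b↔{g,h,i,z}
  g↔{b,z}
  h↔{b}
  i↔{b}
  t↔∅
  z↔{b,g}

Chromatic number:
  lower bound: {b,g,z} mutually conflict ⇒ χ ≥ 3
  3-colouring: R0={b,t}  R1={g,h,i}  R2={z}
  χ = 3

Answer: 3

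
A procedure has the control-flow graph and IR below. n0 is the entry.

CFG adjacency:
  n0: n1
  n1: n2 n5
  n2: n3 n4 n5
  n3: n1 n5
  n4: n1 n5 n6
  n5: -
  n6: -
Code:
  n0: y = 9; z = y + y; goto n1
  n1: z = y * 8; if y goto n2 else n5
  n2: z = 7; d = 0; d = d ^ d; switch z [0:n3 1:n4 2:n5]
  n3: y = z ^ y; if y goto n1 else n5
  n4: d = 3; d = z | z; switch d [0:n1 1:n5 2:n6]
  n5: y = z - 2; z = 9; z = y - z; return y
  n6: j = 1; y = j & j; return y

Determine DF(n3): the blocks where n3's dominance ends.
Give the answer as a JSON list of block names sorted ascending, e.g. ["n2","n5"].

idom tree: n1←n0 n2←n1 n3←n2 n4←n2 n5←n1 n6←n4
Dom∩ at merges:
  n1: preds {n0,n3,n4}: {n0} ∩ {n0,n1,n2,n3} ∩ {n0,n1,n2,n4} = {n0}; idom=n0
  n5: preds {n1,n2,n3,n4}: {n0,n1} ∩ {n0,n1,n2} ∩ {n0,n1,n2,n3} ∩ {n0,n1,n2,n4} = {n0,n1}; idom=n1

DF walk-up:
  join n1 pred n0: · stop@n0
  join n1 pred n3: n3→n2→n1 stop@n0
  join n1 pred n4: n4→n2→n1 stop@n0
  join n5 pred n1: · stop@n1
  join n5 pred n2: n2 stop@n1
  join n5 pred n3: n3→n2 stop@n1
  join n5 pred n4: n4→n2 stop@n1
  n0: DF=∅
  n1: DF={n1}
  n2: DF={n1,n5}
  n3: DF={n1,n5}
  n4: DF={n1,n5}
  n5: DF=∅
  n6: DF=∅

DF(n3) = ["n1", "n5"]

Answer: ["n1", "n5"]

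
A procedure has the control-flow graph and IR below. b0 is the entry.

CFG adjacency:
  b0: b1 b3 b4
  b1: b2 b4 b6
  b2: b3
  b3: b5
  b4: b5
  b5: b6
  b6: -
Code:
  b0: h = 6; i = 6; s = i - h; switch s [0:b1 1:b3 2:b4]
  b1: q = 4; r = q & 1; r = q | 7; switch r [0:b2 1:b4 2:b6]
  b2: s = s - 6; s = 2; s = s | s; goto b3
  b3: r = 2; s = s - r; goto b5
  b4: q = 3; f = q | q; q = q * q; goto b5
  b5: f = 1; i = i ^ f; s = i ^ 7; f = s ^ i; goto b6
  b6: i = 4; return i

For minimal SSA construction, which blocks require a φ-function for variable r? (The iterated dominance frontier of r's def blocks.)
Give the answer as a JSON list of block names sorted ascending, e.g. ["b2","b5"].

Answer: ["b3", "b4", "b5", "b6"]

Analysis:
idom tree: b1←b0 b2←b1 b3←b0 b4←b0 b5←b0 b6←b0
Dom at joins:
  b3: preds {b0,b2}: {b0} ∩ {b0,b1,b2} = {b0}; idom=b0
  b4: preds {b0,b1}: {b0} ∩ {b0,b1} = {b0}; idom=b0
  b5: preds {b3,b4}: {b0,b3} ∩ {b0,b4} = {b0}; idom=b0
  b6: preds {b1,b5}: {b0,b1} ∩ {b0,b5} = {b0}; idom=b0

DF walk-up:
  join b3 pred b0: · stop@b0
  join b3 pred b2: b2→b1 stop@b0
  join b4 pred b0: · stop@b0
  join b4 pred b1: b1 stop@b0
  join b5 pred b3: b3 stop@b0
  join b5 pred b4: b4 stop@b0
  join b6 pred b1: b1 stop@b0
  join b6 pred b5: b5 stop@b0
  DF(b0)=∅
  DF(b1)={b3,b4,b6}
  DF(b2)={b3}
  DF(b3)={b5}
  DF(b4)={b5}
  DF(b5)={b6}
  DF(b6)=∅

φ for r: defs {b1,b3}
  DF⁺ = {b3,b4,b5,b6}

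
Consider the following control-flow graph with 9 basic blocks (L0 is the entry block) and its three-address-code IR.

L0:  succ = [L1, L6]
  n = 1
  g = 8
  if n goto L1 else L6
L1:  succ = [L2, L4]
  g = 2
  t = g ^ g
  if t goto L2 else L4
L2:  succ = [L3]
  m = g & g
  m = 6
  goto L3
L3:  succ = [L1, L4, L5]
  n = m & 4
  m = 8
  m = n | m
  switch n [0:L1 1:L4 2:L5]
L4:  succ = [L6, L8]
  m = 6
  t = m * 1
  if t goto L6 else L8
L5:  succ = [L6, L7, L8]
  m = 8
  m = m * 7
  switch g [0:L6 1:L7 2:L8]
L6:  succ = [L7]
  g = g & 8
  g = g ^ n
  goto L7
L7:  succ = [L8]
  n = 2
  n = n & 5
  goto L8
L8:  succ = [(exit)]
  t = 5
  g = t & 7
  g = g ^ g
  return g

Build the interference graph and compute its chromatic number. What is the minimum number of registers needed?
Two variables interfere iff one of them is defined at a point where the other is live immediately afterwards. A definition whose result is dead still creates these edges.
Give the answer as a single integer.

Answer: 3

Working:
Per-block:
  L0: def={g,n} ue=∅
  L1: def={g,t} ue=∅
  L2: def={m} ue={g}
  L3: def={m,n} ue={m}
  L4: def={m,t} ue=∅
  L5: def={m} ue={g}
  L6: def={g} ue={g,n}
  L7: def={n} ue=∅
  L8: def={g,t} ue=∅

Liveness:
  live L0: ∅→{g,n}
  live L1: {n}→{g,n}
  live L2: {g}→{g,m}
  live L3: {g,m}→{g,n}
  live L4: {g,n}→{g,n}
  live L5: {g,n}→{g,n}
  live L6: {g,n}→∅
  live L7: ∅→∅
  live L8: ∅→∅

Interference:
  g: {m,n,t}
  m: {g,n}
  n: {g,m,t}
  t: {g,n}

Chromatic number:
  lower bound: {g,m,n} mutually conflict ⇒ χ ≥ 3
  assign g→R0 m→R2 n→R1 t→R2 — no edge inside a register ⇒ χ ≤ 3
  χ = 3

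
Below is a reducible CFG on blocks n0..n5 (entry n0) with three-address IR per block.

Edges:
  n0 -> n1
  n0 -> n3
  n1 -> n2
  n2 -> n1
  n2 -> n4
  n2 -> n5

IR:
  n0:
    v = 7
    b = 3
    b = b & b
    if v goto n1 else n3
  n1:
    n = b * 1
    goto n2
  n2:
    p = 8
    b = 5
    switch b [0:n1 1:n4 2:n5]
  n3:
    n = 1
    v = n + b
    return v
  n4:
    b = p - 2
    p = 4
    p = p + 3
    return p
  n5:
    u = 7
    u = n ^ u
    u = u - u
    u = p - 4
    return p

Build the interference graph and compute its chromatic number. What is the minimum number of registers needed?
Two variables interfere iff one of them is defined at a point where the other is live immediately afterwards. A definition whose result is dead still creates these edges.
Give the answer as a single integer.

Per-block:
  n0: def={b,v} ue=∅
  n1: def={n} ue={b}
  n2: def={b,p} ue=∅
  n3: def={n,v} ue={b}
  n4: def={b,p} ue={p}
  n5: def={u} ue={n,p}

Live sets:
  n0 li=∅ lo={b}
  n1 li={b} lo={n}
  n2 li={n} lo={b,n,p}
  n3 li={b} lo=∅
  n4 li={p} lo=∅
  n5 li={n,p} lo=∅

Interfere edges:
  b — {n,p,v}
  n — {b,p,u}
  p — {b,n,u}
  u — {n,p}
  v — {b}

Chromatic number:
  clique {b,n,p} ⇒ need ≥ 3
  3-colouring: r0={b,u}  r1={n,v}  r2={p}
  χ = 3

Answer: 3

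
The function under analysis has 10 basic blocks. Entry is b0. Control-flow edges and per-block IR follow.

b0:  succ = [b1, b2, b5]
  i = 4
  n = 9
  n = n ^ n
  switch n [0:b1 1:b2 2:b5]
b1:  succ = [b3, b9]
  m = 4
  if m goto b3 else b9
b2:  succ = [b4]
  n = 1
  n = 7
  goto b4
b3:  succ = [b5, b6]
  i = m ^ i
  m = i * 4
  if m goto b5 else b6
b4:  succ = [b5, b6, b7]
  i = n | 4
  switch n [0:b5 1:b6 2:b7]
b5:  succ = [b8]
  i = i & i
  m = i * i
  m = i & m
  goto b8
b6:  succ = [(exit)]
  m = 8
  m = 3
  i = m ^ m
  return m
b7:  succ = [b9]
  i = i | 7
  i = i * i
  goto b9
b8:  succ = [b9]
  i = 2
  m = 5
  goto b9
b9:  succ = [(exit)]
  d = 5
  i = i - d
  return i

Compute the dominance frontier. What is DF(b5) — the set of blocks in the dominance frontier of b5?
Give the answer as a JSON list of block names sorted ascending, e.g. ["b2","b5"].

idom tree: b1←b0 b2←b0 b3←b1 b4←b2 b5←b0 b6←b0 b7←b4 b8←b5 b9←b0
Join-block Dom:
  b5: preds {b0,b3,b4}: {b0} ∩ {b0,b1,b3} ∩ {b0,b2,b4} = {b0}; idom=b0
  b6: preds {b3,b4}: {b0,b1,b3} ∩ {b0,b2,b4} = {b0}; idom=b0
  b9: preds {b1,b7,b8}: {b0,b1} ∩ {b0,b2,b4,b7} ∩ {b0,b5,b8} = {b0}; idom=b0

DF derivation:
  join b5 pred b0: · stop@b0
  join b5 pred b3: b3→b1 stop@b0
  join b5 pred b4: b4→b2 stop@b0
  join b6 pred b3: b3→b1 stop@b0
  join b6 pred b4: b4→b2 stop@b0
  join b9 pred b1: b1 stop@b0
  join b9 pred b7: b7→b4→b2 stop@b0
  join b9 pred b8: b8→b5 stop@b0
  DF(b0)=∅
  DF(b1)={b5,b6,b9}
  DF(b2)={b5,b6,b9}
  DF(b3)={b5,b6}
  DF(b4)={b5,b6,b9}
  DF(b5)={b9}
  DF(b6)=∅
  DF(b7)={b9}
  DF(b8)={b9}
  DF(b9)=∅

DF(b5) = ["b9"]

Answer: ["b9"]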